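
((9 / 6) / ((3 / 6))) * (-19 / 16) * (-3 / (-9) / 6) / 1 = -19 / 96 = -0.20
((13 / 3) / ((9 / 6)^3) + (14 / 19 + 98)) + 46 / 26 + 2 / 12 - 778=-27051197 / 40014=-676.04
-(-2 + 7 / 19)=31 / 19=1.63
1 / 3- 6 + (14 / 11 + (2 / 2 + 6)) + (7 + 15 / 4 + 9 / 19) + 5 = 47225 / 2508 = 18.83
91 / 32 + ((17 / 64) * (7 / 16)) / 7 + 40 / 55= 40411 / 11264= 3.59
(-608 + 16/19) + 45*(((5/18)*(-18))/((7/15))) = -144877/133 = -1089.30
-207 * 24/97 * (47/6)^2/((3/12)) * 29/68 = -8840418/1649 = -5361.08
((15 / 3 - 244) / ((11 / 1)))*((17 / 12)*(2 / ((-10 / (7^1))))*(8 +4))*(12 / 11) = 341292 / 605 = 564.12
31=31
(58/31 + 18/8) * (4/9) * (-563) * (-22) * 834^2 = 15779014447.23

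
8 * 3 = 24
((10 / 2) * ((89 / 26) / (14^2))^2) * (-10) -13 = -168997929 / 12984608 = -13.02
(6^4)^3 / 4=544195584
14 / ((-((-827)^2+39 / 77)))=-539 / 26331286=-0.00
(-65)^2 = 4225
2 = 2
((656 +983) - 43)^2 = 2547216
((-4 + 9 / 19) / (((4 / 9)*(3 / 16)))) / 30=-1.41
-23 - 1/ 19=-438/ 19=-23.05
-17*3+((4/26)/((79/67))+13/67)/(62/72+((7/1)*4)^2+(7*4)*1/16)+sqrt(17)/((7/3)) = -49687196259/974266631+3*sqrt(17)/7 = -49.23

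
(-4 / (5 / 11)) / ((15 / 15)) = -44 / 5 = -8.80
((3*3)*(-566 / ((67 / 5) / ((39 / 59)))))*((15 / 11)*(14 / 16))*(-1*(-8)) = -104299650 / 43483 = -2398.63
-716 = -716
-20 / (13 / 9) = -180 / 13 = -13.85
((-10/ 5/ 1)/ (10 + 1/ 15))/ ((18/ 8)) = -40/ 453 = -0.09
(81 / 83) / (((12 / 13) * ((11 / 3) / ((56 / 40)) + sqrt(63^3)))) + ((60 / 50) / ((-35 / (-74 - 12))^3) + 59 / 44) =29255499 * sqrt(7) / 36608877064 + 1652586987356203169 / 86328308226545000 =19.15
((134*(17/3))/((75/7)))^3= 4054667810536/11390625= 355965.35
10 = 10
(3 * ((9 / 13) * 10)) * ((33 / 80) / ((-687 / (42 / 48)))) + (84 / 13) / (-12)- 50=-9631071 / 190528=-50.55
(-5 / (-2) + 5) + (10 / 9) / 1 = 155 / 18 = 8.61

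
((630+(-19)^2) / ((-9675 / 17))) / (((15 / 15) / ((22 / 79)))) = -370634 / 764325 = -0.48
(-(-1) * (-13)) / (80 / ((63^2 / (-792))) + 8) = 5733 / 3512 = 1.63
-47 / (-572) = 47 / 572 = 0.08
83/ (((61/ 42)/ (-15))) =-52290/ 61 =-857.21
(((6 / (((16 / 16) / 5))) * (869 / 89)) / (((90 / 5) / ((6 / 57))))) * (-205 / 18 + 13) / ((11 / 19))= 11455 / 2403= 4.77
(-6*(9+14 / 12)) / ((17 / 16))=-976 / 17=-57.41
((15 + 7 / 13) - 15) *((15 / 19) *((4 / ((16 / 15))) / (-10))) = -315 / 1976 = -0.16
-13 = -13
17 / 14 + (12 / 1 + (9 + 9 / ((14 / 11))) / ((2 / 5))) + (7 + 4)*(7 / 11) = 1691 / 28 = 60.39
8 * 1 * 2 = 16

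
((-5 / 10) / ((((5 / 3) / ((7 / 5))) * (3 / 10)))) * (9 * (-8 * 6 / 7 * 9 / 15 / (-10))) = -648 / 125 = -5.18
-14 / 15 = -0.93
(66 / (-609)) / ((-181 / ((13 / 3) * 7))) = 286 / 15747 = 0.02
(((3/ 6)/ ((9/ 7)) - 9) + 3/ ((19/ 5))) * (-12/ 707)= 5350/ 40299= 0.13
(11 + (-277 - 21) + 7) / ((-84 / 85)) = 850 / 3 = 283.33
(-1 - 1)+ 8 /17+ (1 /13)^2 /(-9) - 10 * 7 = -71.53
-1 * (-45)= 45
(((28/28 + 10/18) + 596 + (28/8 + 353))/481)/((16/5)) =6605/10656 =0.62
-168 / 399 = -8 / 19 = -0.42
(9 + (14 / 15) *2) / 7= 1.55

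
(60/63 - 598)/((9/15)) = -62690/63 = -995.08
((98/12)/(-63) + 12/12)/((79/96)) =752/711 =1.06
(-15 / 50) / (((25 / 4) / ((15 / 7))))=-18 / 175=-0.10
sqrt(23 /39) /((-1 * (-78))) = sqrt(897) /3042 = 0.01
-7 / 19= -0.37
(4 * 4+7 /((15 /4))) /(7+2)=268 /135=1.99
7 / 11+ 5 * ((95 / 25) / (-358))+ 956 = 956.58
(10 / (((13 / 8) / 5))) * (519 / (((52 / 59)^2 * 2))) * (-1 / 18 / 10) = -3011065 / 52728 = -57.11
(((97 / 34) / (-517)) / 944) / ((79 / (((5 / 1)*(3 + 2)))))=-2425 / 1310896928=-0.00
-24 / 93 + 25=767 / 31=24.74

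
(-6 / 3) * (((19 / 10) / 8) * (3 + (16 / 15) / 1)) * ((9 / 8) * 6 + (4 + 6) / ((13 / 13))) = -77653 / 2400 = -32.36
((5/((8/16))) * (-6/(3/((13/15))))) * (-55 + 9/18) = 2834/3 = 944.67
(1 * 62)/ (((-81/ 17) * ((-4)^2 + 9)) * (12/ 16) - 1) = -4216/ 6143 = -0.69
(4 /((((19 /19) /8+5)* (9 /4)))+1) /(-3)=-497 /1107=-0.45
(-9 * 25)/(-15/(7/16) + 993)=-525/2237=-0.23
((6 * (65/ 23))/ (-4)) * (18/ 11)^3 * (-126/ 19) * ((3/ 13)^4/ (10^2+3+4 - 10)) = 446410440/ 123954210523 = 0.00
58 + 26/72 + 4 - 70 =-7.64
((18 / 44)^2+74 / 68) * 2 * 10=51655 / 2057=25.11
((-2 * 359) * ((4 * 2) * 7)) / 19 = -40208 / 19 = -2116.21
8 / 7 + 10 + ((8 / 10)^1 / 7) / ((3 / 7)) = 1198 / 105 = 11.41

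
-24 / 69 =-8 / 23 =-0.35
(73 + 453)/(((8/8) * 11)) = 526/11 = 47.82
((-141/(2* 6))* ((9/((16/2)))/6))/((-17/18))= 1269/544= 2.33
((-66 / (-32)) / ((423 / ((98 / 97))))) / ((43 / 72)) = 1617 / 196037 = 0.01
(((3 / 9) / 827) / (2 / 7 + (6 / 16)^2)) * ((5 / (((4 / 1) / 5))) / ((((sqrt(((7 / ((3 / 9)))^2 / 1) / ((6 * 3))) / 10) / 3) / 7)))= 28000 * sqrt(2) / 157957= 0.25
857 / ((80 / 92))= 19711 / 20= 985.55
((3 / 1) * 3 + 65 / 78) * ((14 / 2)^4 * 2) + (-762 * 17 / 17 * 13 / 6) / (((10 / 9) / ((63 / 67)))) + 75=92253929 / 2010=45897.48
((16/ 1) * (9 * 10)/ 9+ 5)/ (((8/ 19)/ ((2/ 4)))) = 195.94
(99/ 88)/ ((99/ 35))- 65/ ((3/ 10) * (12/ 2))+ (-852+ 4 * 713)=1555715/ 792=1964.29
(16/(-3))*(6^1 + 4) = -160/3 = -53.33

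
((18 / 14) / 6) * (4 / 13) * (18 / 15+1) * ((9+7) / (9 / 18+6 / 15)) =704 / 273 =2.58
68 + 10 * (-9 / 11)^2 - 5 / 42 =378991 / 5082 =74.58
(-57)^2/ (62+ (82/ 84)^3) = 240711912/ 4662377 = 51.63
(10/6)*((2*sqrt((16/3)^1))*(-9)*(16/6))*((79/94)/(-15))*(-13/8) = -4108*sqrt(3)/423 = -16.82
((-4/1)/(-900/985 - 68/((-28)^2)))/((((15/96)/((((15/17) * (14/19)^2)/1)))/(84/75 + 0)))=81370619904/5926654325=13.73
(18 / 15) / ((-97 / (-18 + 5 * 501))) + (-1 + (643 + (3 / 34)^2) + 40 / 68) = 343028053 / 560660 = 611.83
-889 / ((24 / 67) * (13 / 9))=-178689 / 104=-1718.16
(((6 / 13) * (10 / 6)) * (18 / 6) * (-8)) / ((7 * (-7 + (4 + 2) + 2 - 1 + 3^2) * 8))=-10 / 273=-0.04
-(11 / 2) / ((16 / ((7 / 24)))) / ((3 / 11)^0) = -77 / 768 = -0.10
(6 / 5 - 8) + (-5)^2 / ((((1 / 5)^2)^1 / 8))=24966 / 5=4993.20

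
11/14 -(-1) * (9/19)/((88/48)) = 3055/2926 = 1.04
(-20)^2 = 400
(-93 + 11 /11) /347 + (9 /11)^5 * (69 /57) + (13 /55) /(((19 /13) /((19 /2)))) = 18210780307 /10618092430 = 1.72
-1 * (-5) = 5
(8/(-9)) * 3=-8/3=-2.67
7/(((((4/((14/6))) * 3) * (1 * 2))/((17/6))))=833/432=1.93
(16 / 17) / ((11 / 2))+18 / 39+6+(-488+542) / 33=8.27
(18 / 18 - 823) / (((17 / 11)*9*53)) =-3014 / 2703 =-1.12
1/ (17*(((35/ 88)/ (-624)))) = -54912/ 595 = -92.29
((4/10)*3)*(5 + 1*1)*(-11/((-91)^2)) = -396/41405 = -0.01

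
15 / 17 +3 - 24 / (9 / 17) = -2114 / 51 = -41.45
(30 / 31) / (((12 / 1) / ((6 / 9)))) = 5 / 93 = 0.05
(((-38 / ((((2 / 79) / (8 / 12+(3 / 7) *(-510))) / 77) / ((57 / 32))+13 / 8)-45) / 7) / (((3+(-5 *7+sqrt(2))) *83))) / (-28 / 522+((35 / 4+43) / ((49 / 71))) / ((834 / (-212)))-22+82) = 8461041496487 *sqrt(2) / 3003735651301367935+270753327887584 / 3003735651301367935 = 0.00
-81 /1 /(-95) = 81 /95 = 0.85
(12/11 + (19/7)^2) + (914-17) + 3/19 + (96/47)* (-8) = 428032417/481327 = 889.28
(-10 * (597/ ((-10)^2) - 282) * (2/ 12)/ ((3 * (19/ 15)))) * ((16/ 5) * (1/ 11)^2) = 36804/ 11495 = 3.20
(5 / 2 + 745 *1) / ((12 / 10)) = 7475 / 12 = 622.92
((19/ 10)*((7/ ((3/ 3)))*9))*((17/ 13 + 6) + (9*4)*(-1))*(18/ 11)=-4018329/ 715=-5620.04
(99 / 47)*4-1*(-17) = 1195 / 47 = 25.43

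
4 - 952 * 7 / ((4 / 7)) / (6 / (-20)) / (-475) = -22184 / 285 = -77.84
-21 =-21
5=5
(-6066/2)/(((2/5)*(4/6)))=-45495/4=-11373.75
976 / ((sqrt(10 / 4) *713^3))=976 *sqrt(10) / 1812335485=0.00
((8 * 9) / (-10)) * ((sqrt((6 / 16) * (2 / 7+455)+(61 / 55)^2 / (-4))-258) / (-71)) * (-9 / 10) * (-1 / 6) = -6966 / 1775+27 * sqrt(404179034) / 2733500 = -3.73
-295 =-295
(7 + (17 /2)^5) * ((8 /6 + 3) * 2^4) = 18461053 /6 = 3076842.17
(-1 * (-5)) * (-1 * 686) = -3430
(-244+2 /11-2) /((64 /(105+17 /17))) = -8957 /22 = -407.14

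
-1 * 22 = -22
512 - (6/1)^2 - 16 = 460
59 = 59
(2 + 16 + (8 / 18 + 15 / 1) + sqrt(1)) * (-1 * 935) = -289850 / 9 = -32205.56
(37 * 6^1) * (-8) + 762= -1014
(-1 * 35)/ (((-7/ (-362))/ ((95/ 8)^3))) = -775924375/ 256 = -3030954.59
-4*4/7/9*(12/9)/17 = -0.02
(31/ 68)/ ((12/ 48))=31/ 17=1.82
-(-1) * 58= 58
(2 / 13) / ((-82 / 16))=-16 / 533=-0.03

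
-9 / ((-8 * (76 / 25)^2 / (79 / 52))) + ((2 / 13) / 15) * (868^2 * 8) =2228116501913 / 36042240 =61819.59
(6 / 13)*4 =24 / 13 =1.85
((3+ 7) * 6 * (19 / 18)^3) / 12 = 34295 / 5832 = 5.88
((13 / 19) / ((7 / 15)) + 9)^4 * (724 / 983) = 2718288246472704 / 307581408743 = 8837.62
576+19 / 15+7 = 8764 / 15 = 584.27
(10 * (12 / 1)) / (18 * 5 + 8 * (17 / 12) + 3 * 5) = 360 / 349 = 1.03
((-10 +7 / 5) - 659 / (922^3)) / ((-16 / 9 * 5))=303321902031 / 313510979200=0.97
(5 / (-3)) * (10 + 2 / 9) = -460 / 27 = -17.04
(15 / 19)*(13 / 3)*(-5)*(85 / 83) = -17.52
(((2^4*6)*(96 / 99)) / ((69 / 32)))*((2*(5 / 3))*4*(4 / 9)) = 5242880 / 20493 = 255.84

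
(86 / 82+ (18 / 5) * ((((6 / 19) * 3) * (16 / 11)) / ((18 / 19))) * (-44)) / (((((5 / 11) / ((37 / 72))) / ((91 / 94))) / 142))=-123637172659 / 3468600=-35644.69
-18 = -18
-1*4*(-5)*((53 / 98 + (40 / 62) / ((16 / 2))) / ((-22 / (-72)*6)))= 113280 / 16709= 6.78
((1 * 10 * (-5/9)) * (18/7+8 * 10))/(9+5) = -14450/441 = -32.77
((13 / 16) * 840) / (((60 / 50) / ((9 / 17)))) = 20475 / 68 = 301.10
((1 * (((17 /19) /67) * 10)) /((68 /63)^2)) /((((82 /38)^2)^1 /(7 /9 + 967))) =2723175 /114308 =23.82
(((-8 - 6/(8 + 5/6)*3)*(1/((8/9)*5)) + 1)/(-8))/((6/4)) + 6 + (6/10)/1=42643/6360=6.70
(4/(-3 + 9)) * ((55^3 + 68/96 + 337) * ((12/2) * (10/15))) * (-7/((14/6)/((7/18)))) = -28007735/54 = -518661.76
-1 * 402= -402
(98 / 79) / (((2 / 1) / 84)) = 4116 / 79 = 52.10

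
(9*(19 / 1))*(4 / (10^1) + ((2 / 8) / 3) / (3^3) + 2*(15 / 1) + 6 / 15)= 948119 / 180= 5267.33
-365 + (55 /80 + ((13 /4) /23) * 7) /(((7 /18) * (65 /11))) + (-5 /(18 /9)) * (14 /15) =-92076191 /251160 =-366.60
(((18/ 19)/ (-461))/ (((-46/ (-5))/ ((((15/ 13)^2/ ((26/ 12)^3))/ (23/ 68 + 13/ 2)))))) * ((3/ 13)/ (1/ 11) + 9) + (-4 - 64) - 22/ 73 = -150299230777245558/ 2200528664593519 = -68.30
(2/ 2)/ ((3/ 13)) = 13/ 3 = 4.33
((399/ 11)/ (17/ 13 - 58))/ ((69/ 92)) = -6916/ 8107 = -0.85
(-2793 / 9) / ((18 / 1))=-931 / 54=-17.24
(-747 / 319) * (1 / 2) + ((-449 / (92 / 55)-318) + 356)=-6796843 / 29348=-231.59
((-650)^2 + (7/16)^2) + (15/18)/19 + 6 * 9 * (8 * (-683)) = 1859666281/14592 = 127444.24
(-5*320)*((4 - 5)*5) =8000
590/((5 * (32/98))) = 2891/8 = 361.38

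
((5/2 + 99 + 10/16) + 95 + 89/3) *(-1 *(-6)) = 5443/4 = 1360.75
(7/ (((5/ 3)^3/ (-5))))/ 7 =-27/ 25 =-1.08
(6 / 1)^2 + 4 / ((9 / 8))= 356 / 9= 39.56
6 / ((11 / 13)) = 78 / 11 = 7.09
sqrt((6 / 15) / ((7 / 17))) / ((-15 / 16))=-16 * sqrt(1190) / 525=-1.05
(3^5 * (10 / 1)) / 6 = 405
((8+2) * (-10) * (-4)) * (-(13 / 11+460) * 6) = -12175200 / 11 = -1106836.36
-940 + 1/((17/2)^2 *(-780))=-52973701/56355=-940.00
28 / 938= 2 / 67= 0.03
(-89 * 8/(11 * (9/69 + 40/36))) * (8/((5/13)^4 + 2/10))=-28062896160/14929387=-1879.71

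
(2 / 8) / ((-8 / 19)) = -19 / 32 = -0.59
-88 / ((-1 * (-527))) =-88 / 527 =-0.17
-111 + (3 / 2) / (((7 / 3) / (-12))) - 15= -936 / 7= -133.71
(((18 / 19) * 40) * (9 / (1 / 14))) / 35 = 2592 / 19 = 136.42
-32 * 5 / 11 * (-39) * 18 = 112320 / 11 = 10210.91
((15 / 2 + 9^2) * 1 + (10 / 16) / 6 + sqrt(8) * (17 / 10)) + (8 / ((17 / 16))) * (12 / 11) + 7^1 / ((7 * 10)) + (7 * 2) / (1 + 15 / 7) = 17 * sqrt(2) / 5 + 4549603 / 44880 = 106.18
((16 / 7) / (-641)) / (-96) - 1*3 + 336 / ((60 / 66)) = 49348031 / 134610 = 366.60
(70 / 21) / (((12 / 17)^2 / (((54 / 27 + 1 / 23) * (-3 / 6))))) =-67915 / 9936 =-6.84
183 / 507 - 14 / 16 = -695 / 1352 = -0.51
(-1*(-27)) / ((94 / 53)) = 1431 / 94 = 15.22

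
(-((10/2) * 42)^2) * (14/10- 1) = -17640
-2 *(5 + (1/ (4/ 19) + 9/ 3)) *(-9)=459/ 2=229.50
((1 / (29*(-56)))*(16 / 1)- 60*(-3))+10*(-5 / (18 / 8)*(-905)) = 20291.10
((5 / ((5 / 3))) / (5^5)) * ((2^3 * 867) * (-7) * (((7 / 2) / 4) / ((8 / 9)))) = -1147041 / 25000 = -45.88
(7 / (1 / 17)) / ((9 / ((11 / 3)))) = 1309 / 27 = 48.48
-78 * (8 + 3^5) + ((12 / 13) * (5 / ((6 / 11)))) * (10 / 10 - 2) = -19586.46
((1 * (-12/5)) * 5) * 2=-24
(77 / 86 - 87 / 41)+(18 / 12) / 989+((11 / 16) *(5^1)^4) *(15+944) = 267343830809 / 648784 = 412069.09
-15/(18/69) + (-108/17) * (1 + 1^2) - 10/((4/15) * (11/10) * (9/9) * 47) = -1246829/17578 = -70.93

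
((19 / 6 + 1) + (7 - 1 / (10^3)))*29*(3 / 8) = 121.43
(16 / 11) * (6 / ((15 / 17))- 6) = 64 / 55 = 1.16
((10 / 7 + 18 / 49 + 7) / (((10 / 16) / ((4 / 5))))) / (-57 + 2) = -13792 / 67375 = -0.20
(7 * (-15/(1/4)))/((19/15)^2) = -94500/361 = -261.77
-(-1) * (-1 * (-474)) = 474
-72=-72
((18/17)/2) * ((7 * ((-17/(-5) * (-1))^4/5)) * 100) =1238076/125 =9904.61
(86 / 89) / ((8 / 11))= 473 / 356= 1.33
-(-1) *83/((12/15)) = 415/4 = 103.75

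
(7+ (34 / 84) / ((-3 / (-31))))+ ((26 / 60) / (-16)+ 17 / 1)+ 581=6140287 / 10080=609.16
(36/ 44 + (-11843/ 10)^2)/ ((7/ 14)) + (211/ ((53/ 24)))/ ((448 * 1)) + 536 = 2289988531151/ 816200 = 2805670.83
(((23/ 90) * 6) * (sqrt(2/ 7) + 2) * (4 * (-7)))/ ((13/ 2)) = -2576/ 195 - 184 * sqrt(14)/ 195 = -16.74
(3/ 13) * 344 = 79.38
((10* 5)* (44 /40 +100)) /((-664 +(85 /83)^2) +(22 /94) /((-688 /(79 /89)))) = -20043965343216 /2628719577145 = -7.62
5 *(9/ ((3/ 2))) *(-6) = -180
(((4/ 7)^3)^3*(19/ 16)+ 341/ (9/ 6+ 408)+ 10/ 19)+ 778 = 69913927207414/ 89706068361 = 779.37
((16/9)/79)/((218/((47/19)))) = 376/1472481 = 0.00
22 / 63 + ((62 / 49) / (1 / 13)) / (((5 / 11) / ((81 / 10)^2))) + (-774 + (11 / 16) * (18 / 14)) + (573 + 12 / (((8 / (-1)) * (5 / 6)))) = 1916331761 / 882000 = 2172.71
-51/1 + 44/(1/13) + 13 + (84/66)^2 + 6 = 65536/121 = 541.62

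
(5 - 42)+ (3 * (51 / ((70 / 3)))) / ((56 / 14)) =-9901 / 280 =-35.36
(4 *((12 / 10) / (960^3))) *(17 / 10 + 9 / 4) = 79 / 3686400000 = 0.00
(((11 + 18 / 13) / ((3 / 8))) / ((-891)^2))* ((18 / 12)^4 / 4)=161 / 3057912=0.00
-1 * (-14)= 14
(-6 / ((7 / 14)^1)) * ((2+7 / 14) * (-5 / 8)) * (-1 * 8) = -150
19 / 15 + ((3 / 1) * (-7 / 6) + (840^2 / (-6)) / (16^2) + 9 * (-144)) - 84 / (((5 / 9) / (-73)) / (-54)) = -71734561 / 120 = -597788.01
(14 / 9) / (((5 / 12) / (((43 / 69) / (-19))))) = -0.12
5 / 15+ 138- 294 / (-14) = 478 / 3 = 159.33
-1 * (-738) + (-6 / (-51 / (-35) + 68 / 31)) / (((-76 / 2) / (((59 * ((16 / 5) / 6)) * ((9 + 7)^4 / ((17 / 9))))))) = 61356332790 / 1279403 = 47957.00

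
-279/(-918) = 31/102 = 0.30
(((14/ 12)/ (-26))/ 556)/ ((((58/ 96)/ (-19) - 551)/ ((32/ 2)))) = 2128/ 908091587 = 0.00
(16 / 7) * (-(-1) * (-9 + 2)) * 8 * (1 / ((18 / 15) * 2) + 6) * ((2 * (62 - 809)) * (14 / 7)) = 2454144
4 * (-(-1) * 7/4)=7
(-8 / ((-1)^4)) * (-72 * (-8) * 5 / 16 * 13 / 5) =-3744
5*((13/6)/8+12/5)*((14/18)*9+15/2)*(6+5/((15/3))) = 130123/96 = 1355.45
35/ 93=0.38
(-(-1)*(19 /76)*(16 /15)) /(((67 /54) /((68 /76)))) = 1224 /6365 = 0.19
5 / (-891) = -5 / 891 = -0.01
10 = 10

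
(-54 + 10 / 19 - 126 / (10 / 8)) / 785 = -14656 / 74575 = -0.20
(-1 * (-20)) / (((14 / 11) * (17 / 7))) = 110 / 17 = 6.47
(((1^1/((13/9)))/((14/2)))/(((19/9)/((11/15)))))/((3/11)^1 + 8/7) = 3267/134615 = 0.02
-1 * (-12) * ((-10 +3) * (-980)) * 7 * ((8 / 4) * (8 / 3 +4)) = 7683200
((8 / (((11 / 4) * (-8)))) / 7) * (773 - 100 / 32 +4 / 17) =-104735 / 2618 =-40.01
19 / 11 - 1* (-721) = 7950 / 11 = 722.73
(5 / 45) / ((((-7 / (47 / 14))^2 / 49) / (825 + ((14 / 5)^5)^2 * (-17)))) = -10844582939173103 / 17226562500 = -629526.81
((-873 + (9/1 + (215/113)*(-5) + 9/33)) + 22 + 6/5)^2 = 27910110132004/38626225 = 722568.93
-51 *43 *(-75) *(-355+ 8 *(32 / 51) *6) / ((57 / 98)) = -1745544150 / 19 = -91870744.74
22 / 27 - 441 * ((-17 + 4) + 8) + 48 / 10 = 298433 / 135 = 2210.61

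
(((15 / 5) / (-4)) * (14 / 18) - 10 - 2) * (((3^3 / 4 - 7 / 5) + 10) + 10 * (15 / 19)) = -1333783 / 4560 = -292.50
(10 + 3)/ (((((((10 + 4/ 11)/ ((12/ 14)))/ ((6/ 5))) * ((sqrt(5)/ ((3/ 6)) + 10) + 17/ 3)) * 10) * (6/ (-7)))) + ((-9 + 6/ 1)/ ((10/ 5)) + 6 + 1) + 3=1287 * sqrt(5)/ 963775 + 8182006/ 963775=8.49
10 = 10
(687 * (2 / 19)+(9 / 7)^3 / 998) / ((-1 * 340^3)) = -470353287 / 255631879664000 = -0.00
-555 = -555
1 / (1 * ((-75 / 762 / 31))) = -7874 / 25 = -314.96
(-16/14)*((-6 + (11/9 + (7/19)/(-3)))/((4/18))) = 3352/133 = 25.20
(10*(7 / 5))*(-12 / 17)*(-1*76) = 12768 / 17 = 751.06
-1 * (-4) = 4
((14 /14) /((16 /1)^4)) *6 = 3 /32768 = 0.00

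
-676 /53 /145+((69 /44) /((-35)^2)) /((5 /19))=-34421393 /414221500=-0.08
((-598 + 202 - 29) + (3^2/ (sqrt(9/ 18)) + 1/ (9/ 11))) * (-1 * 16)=61024/ 9 - 144 * sqrt(2)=6576.80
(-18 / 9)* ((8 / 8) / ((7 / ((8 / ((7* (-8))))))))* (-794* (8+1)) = -14292 / 49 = -291.67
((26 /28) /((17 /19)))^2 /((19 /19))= 61009 /56644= 1.08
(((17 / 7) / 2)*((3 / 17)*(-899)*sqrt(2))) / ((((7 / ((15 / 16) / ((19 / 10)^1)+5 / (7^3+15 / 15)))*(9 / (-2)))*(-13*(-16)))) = 0.02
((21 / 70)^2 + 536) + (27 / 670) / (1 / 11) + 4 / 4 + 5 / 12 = 5406397 / 10050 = 537.95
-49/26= -1.88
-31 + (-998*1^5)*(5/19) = -5579/19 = -293.63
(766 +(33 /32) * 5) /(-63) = -24677 /2016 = -12.24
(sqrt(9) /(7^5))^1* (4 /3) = 4 /16807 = 0.00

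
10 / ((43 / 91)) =910 / 43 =21.16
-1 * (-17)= 17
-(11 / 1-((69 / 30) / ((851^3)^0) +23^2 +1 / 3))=15619 / 30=520.63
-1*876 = -876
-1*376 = -376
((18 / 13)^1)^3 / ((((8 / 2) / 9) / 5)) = 65610 / 2197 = 29.86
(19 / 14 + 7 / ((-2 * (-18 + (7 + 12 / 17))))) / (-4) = -297 / 700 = -0.42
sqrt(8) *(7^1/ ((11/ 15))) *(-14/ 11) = -2940 *sqrt(2)/ 121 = -34.36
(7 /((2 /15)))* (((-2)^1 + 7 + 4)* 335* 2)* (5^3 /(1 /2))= 79143750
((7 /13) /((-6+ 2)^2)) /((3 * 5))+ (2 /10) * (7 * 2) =8743 /3120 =2.80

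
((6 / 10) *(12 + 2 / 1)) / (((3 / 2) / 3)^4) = 672 / 5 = 134.40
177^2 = 31329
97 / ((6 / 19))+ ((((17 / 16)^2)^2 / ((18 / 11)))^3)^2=828331360266233532039050026113259010473 / 2694726010543561845443237792672907264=307.39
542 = 542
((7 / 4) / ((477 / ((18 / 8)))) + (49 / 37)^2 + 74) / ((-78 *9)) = -87953119 / 814960224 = -0.11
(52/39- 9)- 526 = -533.67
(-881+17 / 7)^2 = 37822500 / 49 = 771887.76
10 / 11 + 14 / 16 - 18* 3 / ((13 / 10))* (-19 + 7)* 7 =3993721 / 1144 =3491.01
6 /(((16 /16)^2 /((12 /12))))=6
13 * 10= 130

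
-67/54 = -1.24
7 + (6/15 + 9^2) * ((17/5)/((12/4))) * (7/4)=50533/300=168.44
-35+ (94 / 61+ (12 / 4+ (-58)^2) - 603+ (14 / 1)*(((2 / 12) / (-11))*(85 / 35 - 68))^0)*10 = 1693385 / 61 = 27760.41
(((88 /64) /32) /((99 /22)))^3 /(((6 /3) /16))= 1331 /191102976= 0.00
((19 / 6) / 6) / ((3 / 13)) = 247 / 108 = 2.29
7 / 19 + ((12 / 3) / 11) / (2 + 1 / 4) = 997 / 1881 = 0.53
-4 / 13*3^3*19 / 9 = -228 / 13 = -17.54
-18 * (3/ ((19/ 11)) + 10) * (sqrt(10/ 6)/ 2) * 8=-5352 * sqrt(15)/ 19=-1090.96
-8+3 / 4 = -29 / 4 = -7.25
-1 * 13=-13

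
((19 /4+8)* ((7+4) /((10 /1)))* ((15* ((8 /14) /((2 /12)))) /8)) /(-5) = -5049 /280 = -18.03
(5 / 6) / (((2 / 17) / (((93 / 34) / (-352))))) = -155 / 2816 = -0.06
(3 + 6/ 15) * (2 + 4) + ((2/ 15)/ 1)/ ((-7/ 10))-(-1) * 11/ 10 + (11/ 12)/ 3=5447/ 252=21.62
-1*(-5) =5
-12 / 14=-6 / 7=-0.86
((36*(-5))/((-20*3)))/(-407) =-0.01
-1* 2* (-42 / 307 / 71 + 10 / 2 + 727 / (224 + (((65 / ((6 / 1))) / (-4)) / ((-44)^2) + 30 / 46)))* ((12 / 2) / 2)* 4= -1034146585847208 / 5232980013421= -197.62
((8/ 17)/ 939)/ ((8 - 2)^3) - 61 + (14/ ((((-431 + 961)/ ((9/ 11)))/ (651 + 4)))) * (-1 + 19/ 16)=-234571853921/ 4020377328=-58.35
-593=-593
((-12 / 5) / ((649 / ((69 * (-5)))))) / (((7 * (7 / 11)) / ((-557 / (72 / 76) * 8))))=-3894544 / 2891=-1347.13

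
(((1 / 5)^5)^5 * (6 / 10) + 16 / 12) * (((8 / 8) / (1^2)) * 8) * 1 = 47683715820312500072 / 4470348358154296875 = 10.67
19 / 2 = 9.50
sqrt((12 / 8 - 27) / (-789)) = sqrt(8942) / 526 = 0.18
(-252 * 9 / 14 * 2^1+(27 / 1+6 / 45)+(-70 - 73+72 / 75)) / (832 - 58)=-16459 / 29025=-0.57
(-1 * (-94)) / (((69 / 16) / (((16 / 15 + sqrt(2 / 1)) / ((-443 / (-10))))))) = 48128 / 91701 + 15040 * sqrt(2) / 30567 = 1.22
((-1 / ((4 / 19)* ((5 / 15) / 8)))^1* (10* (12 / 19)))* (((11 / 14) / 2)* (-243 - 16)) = 73260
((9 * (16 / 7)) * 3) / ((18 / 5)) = 120 / 7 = 17.14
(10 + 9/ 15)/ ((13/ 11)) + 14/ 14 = 648/ 65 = 9.97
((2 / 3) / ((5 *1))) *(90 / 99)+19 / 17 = 695 / 561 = 1.24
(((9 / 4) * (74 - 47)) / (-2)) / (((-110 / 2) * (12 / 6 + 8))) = 243 / 4400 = 0.06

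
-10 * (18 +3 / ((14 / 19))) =-1545 / 7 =-220.71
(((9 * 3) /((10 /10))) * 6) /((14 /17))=1377 /7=196.71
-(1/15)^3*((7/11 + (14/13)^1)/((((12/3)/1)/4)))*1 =-49/96525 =-0.00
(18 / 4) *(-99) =-891 / 2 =-445.50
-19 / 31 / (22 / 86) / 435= -817 / 148335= -0.01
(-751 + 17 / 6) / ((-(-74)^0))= 4489 / 6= 748.17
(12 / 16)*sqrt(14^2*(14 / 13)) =21*sqrt(182) / 26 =10.90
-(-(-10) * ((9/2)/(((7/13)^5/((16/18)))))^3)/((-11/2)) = 1254575.98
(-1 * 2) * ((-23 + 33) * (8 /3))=-160 /3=-53.33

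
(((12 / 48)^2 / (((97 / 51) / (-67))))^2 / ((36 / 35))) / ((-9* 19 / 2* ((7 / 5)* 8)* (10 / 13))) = -0.01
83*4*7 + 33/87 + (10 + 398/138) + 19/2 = 9391747/4002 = 2346.76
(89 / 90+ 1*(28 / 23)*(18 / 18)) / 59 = 0.04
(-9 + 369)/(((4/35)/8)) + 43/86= 50401/2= 25200.50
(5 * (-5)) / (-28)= 25 / 28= 0.89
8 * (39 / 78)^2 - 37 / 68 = 99 / 68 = 1.46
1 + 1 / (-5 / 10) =-1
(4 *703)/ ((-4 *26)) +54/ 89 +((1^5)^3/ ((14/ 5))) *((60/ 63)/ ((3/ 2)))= -26741483/ 1020474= -26.20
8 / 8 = 1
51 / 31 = 1.65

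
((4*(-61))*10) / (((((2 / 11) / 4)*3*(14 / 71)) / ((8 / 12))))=-3811280 / 63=-60496.51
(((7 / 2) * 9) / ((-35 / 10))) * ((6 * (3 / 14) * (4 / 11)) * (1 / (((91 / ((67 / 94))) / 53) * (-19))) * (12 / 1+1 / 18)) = 990729 / 893893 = 1.11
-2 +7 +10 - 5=10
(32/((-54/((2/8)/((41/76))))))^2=92416/1225449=0.08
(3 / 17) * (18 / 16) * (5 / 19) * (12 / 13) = 405 / 8398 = 0.05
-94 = -94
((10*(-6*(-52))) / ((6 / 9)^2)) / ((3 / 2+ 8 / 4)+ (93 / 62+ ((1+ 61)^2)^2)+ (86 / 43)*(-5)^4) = 7020 / 14777591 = 0.00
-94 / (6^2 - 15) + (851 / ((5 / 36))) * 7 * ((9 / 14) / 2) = 1447081 / 105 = 13781.72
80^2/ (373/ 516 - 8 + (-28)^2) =8.24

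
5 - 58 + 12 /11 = -571 /11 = -51.91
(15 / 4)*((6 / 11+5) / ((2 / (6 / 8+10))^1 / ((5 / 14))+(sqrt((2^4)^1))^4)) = 65575 / 808896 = 0.08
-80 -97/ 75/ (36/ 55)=-44267/ 540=-81.98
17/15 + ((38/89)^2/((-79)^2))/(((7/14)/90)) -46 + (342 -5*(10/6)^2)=630109709306/2224573245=283.25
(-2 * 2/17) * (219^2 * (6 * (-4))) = 4604256/17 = 270838.59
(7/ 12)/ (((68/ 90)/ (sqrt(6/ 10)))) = 0.60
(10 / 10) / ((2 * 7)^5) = 1 / 537824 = 0.00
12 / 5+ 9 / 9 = 17 / 5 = 3.40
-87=-87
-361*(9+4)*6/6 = -4693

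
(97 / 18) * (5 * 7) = 188.61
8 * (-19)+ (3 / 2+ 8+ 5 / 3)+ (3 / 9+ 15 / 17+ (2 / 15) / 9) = -640777 / 4590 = -139.60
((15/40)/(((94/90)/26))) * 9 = 15795/188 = 84.02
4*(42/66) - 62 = -59.45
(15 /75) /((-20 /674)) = -337 /50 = -6.74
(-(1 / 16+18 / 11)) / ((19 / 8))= -299 / 418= -0.72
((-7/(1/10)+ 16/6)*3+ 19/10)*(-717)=1434717/10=143471.70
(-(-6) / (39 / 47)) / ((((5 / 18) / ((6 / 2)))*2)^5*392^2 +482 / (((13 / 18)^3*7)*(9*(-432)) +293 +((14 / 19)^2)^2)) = 2625936904052756019 / 12135973321222227347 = 0.22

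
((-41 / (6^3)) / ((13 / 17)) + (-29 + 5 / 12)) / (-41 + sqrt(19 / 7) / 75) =2023975 * sqrt(133) / 61953237216 + 14522020625 / 20651079072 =0.70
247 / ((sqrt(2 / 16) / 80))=39520*sqrt(2)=55889.72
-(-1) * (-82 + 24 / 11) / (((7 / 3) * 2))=-1317 / 77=-17.10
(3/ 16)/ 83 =3/ 1328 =0.00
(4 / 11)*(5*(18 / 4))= 90 / 11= 8.18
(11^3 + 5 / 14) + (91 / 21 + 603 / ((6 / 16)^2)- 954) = 196127 / 42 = 4669.69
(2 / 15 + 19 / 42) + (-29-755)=-54839 / 70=-783.41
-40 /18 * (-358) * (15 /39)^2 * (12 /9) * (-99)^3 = -25730892000 /169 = -152253798.82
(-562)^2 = 315844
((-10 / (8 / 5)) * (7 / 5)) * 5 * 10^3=-43750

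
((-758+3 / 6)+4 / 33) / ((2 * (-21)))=7141 / 396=18.03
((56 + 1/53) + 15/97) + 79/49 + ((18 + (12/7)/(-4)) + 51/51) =76.36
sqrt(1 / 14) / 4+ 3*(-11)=-32.93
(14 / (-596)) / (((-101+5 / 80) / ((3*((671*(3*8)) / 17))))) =2705472 / 4090795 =0.66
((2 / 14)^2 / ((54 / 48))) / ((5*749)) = 8 / 1651545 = 0.00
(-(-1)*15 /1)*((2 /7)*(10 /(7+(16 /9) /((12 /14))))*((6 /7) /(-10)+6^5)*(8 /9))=78381216 /2401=32645.24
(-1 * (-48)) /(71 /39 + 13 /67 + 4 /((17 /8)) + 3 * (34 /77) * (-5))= -17.61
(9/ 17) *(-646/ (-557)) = 342/ 557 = 0.61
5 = 5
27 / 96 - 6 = -183 / 32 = -5.72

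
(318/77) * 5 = 1590/77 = 20.65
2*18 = 36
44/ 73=0.60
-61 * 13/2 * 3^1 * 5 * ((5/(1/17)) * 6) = -3033225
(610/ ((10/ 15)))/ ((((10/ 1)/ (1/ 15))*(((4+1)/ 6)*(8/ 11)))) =10.06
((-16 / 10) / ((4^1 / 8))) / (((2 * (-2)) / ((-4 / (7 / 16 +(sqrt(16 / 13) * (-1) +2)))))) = -129792 / 78385-16384 * sqrt(13) / 78385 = -2.41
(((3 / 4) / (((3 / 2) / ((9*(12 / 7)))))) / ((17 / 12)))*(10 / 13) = 6480 / 1547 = 4.19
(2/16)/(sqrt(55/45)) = 3 * sqrt(11)/88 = 0.11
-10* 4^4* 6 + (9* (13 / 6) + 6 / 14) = -214761 / 14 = -15340.07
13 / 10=1.30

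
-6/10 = -3/5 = -0.60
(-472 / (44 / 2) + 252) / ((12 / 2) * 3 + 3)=2536 / 231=10.98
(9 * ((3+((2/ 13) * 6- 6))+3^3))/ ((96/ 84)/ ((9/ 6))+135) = 1.65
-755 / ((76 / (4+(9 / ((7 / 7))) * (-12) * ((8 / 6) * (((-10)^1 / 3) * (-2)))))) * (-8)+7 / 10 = -14435467 / 190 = -75976.14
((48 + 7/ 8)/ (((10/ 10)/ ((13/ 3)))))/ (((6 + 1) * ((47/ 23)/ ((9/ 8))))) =350727/ 21056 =16.66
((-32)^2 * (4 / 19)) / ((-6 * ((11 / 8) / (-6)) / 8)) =262144 / 209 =1254.28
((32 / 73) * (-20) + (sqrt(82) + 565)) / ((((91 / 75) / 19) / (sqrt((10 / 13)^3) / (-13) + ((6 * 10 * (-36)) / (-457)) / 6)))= 14250 * (79092 - 457 * sqrt(130)) * (73 * sqrt(82) + 40605) / 6669764647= 6513.77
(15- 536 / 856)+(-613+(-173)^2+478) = 3189496 / 107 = 29808.37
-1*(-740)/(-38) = -370/19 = -19.47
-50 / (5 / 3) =-30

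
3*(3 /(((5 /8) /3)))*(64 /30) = 2304 /25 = 92.16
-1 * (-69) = 69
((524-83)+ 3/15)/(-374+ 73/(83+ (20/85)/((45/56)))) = -140564114/118875305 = -1.18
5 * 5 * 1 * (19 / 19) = 25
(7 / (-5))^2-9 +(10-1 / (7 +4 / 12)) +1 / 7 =11421 / 3850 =2.97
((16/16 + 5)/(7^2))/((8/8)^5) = 6/49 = 0.12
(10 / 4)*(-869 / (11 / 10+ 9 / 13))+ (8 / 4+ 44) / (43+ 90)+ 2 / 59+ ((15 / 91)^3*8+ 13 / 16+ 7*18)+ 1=-3413449291125345 / 3149239523248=-1083.90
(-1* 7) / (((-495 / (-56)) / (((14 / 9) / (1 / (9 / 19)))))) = -0.58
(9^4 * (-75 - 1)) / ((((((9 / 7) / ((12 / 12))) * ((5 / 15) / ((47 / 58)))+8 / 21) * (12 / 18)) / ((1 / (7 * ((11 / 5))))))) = -263653785 / 4939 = -53382.02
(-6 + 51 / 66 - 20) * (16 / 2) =-201.82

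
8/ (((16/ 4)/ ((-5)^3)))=-250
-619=-619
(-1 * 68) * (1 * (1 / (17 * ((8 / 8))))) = -4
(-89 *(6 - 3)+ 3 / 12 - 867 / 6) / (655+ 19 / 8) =-3290 / 5259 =-0.63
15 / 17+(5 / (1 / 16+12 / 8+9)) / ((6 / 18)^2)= 14775 / 2873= 5.14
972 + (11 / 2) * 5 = 1999 / 2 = 999.50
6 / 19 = 0.32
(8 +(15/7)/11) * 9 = 5679/77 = 73.75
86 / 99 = 0.87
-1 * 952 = -952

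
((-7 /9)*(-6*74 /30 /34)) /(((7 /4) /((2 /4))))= 74 /765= 0.10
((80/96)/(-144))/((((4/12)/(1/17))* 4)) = -5/19584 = -0.00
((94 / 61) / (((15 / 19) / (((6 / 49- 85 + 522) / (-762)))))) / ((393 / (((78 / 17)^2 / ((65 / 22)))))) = -21881479048 / 1077854248275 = -0.02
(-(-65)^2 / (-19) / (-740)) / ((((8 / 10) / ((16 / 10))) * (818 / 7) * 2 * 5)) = -1183 / 2300216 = -0.00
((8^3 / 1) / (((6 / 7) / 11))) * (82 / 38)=14178.81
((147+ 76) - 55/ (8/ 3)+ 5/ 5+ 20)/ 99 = 1787/ 792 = 2.26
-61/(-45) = 61/45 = 1.36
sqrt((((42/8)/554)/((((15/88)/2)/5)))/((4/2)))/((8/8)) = sqrt(21329)/277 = 0.53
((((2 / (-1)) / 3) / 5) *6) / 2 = -2 / 5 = -0.40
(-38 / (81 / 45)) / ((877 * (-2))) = 95 / 7893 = 0.01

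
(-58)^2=3364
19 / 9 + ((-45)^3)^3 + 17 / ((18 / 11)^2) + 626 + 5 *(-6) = -245164528195116655 / 324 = -756680642577520.54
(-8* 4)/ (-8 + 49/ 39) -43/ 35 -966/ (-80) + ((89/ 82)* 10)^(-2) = 45498070223/ 2916512200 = 15.60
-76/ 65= -1.17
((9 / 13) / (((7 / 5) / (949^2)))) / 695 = 623493 / 973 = 640.79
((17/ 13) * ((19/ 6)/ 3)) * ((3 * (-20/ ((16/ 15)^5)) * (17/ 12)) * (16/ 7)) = -194.22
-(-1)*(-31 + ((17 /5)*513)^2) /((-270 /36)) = -152110132 /375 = -405627.02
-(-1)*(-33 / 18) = -11 / 6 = -1.83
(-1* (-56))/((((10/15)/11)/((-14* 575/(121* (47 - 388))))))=676200/3751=180.27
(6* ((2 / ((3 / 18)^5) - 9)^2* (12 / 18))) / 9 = 107371044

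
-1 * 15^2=-225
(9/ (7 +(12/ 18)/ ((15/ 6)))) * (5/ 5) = 135/ 109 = 1.24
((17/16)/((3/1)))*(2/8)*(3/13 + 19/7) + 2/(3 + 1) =3323/4368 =0.76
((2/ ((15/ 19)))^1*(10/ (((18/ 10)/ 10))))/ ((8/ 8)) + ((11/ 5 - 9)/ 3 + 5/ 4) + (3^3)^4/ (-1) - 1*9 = -286907549/ 540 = -531310.28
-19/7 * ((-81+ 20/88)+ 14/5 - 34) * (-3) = -702069/770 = -911.78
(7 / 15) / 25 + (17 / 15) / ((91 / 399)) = 24316 / 4875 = 4.99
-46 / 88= -23 / 44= -0.52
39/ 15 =13/ 5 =2.60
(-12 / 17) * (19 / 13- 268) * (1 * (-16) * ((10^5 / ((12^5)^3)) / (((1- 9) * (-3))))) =-1203125 / 1477843649298432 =-0.00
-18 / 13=-1.38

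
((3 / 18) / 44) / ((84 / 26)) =13 / 11088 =0.00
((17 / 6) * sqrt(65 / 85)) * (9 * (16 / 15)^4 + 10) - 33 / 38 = -33 / 38 + 60893 * sqrt(221) / 16875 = 52.78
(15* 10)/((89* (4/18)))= 675/89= 7.58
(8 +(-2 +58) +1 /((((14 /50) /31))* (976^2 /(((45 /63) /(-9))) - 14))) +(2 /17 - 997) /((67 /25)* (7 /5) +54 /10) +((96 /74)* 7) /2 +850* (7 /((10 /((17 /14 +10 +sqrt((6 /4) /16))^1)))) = 595* sqrt(6) /8 +1002391749108392089 /151142083820728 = 6814.30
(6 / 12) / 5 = 1 / 10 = 0.10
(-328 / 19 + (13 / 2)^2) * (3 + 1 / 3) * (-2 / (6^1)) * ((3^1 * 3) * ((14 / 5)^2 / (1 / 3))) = -558306 / 95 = -5876.91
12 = 12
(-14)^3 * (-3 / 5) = 8232 / 5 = 1646.40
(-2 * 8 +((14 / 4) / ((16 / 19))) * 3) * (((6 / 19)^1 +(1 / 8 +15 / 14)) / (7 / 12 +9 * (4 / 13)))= -7090863 / 4451776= -1.59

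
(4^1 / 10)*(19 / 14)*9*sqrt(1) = 171 / 35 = 4.89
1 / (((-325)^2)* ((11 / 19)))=19 / 1161875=0.00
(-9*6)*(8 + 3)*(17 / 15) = -3366 / 5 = -673.20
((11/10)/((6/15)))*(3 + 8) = 121/4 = 30.25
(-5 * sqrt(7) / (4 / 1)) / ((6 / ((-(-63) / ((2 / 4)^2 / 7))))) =-735 * sqrt(7) / 2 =-972.31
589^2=346921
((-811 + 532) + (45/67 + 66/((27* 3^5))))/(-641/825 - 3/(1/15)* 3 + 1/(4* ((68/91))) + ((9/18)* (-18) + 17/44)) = 234651639200/121454420247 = 1.93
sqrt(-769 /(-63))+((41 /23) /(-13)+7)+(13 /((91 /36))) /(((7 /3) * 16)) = sqrt(5383) /21+410265 /58604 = 10.49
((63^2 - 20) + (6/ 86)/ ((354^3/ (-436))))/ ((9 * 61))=627746253245/ 87270876954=7.19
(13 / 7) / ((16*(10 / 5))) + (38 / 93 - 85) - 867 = -19822343 / 20832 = -951.53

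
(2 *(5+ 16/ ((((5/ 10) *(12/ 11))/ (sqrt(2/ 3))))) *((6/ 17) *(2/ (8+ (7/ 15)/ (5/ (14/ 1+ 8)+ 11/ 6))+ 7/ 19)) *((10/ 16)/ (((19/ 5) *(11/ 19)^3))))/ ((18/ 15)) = 385925625/ 253150876+ 17152250 *sqrt(6)/ 5753429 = 8.83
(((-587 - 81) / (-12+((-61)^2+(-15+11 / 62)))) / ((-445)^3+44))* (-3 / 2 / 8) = -15531 / 40366328542318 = -0.00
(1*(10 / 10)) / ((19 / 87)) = 87 / 19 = 4.58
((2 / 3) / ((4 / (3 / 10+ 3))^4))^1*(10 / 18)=43923 / 256000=0.17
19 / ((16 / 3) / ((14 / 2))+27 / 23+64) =9177 / 31847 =0.29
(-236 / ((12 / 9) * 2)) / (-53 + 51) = 44.25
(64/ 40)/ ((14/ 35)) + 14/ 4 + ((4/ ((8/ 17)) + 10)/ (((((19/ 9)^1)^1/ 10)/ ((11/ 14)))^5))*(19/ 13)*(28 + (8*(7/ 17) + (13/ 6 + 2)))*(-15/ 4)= -19885886817495637935/ 7744918646192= -2567604.35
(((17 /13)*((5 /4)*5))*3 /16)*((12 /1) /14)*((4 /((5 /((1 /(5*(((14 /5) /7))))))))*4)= 765 /364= 2.10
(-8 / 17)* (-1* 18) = 144 / 17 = 8.47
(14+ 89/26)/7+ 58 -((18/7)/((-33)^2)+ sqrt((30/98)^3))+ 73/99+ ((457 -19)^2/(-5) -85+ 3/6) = -2717583098/70785 -15*sqrt(15)/343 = -38392.25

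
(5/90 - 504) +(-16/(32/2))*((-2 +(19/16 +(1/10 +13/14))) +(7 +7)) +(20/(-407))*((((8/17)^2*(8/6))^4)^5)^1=-6801875871782275572223151985259611940013102531933988515344600781767/13126966766895020650798923523690725784038622428547953547234819920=-518.16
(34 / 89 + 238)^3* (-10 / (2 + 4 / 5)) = -238742935142400 / 4934783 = -48379621.79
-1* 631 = -631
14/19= 0.74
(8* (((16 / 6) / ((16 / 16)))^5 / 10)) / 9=131072 / 10935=11.99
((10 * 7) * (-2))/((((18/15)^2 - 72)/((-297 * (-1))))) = 4125/7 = 589.29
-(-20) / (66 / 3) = 10 / 11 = 0.91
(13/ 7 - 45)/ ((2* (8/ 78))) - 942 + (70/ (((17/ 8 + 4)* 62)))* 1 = -142865/ 124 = -1152.14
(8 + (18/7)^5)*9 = 18216216/16807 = 1083.85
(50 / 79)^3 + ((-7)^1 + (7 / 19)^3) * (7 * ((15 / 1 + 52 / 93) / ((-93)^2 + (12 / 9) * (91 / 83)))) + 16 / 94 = 713702771724315510 / 2122610294953719901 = 0.34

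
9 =9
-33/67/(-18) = 0.03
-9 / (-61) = 9 / 61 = 0.15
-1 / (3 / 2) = -0.67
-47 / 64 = -0.73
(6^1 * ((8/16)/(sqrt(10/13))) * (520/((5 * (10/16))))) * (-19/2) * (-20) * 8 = 379392 * sqrt(130)/5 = 865146.87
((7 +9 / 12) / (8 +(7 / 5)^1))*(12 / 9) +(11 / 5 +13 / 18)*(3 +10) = 165343 / 4230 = 39.09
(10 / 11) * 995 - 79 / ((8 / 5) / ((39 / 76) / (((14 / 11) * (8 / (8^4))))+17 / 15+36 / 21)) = -331065349 / 35112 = -9428.84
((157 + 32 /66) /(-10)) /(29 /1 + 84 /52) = -67561 /131340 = -0.51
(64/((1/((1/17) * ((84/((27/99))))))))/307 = 19712/5219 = 3.78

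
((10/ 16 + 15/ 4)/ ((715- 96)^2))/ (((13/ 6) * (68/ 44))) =1155/ 338714324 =0.00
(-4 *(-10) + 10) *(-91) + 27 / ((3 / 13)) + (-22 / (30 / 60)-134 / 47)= -210553 / 47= -4479.85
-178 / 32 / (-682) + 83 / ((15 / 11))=9963991 / 163680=60.87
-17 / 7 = -2.43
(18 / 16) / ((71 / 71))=1.12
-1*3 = -3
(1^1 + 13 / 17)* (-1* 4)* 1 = -120 / 17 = -7.06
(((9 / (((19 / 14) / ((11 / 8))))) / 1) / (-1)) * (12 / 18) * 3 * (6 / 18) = -231 / 38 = -6.08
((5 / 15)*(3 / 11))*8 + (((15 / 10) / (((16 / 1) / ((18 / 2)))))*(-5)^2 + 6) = 9793 / 352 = 27.82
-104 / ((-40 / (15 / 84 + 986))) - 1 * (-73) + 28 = 373109 / 140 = 2665.06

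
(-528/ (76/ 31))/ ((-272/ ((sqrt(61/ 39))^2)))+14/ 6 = 3.57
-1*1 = -1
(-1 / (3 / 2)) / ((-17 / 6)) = 4 / 17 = 0.24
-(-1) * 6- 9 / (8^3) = 3063 / 512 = 5.98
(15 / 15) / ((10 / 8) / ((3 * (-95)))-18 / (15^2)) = -5700 / 481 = -11.85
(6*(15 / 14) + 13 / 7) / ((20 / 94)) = 1363 / 35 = 38.94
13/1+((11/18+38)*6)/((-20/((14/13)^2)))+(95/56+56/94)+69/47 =4438739/1334424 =3.33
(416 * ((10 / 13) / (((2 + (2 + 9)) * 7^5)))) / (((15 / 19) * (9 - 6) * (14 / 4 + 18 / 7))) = 2432 / 23877945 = 0.00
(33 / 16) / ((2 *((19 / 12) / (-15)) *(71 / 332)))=-123255 / 2698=-45.68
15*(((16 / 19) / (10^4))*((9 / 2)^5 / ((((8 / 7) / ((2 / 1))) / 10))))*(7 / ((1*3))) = 95.18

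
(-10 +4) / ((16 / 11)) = -33 / 8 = -4.12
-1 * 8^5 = -32768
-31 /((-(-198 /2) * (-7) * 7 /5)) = 155 /4851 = 0.03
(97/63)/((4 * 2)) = 97/504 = 0.19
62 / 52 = 31 / 26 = 1.19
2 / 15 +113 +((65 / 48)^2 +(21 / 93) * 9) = 41782811 / 357120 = 117.00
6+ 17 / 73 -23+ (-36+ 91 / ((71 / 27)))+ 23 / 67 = -6187568 / 347261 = -17.82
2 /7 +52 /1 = 366 /7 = 52.29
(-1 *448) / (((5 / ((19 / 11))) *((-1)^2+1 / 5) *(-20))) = 1064 / 165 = 6.45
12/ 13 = 0.92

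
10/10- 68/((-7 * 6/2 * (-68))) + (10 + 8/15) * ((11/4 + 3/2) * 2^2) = 18902/105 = 180.02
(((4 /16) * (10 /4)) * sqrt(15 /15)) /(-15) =-1 /24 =-0.04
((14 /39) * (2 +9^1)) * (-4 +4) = 0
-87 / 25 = -3.48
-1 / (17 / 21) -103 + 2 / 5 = -8826 / 85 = -103.84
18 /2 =9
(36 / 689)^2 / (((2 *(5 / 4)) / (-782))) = -2026944 / 2373605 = -0.85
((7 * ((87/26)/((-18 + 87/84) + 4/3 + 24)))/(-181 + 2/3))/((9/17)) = -144942/4944199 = -0.03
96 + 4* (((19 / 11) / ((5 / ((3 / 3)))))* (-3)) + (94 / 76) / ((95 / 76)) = 97022 / 1045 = 92.84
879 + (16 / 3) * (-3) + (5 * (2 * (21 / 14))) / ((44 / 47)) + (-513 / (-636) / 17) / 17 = 296208745 / 336974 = 879.03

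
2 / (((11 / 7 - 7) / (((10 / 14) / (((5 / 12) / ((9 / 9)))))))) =-12 / 19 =-0.63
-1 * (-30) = 30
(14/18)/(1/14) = 98/9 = 10.89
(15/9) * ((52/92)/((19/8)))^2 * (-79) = -4272320/572907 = -7.46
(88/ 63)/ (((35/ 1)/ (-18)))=-176/ 245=-0.72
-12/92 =-3/23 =-0.13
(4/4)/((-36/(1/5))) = -1/180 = -0.01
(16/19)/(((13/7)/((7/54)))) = 392/6669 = 0.06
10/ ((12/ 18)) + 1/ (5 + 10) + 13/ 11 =2681/ 165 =16.25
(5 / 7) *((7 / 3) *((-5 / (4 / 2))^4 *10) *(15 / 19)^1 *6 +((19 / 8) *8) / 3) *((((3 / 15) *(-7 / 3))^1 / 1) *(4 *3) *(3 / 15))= -985819 / 285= -3459.01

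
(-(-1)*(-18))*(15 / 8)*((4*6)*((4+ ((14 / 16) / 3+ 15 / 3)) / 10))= -6021 / 8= -752.62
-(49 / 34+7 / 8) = -315 / 136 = -2.32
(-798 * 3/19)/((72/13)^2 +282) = -3549/8807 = -0.40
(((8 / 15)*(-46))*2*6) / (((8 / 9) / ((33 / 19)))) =-54648 / 95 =-575.24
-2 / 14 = -1 / 7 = -0.14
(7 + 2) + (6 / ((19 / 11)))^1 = 12.47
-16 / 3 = -5.33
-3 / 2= -1.50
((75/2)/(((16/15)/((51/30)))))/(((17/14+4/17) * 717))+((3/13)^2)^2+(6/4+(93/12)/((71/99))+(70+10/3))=91708502582647/1070110752672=85.70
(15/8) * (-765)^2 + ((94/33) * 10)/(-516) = 37369540495/34056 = 1097296.82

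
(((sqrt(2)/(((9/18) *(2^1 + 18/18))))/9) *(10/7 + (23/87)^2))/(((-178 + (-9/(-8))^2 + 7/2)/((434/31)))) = -20324608 *sqrt(2)/2265772581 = -0.01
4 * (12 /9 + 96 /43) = 1840 /129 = 14.26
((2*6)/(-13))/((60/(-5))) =1/13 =0.08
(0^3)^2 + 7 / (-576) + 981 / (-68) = -141383 / 9792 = -14.44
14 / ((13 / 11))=154 / 13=11.85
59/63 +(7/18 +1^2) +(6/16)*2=775/252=3.08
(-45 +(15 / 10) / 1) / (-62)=87 / 124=0.70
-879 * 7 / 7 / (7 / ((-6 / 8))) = 2637 / 28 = 94.18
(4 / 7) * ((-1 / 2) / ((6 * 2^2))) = -1 / 84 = -0.01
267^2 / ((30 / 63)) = 1497069 / 10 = 149706.90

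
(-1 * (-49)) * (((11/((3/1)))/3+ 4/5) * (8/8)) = 4459/45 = 99.09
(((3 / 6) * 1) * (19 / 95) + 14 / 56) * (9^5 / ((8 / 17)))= 7026831 / 160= 43917.69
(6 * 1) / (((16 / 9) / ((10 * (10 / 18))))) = 75 / 4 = 18.75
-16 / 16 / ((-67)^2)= -0.00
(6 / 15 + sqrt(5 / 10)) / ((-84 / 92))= -23 * sqrt(2) / 42 - 46 / 105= -1.21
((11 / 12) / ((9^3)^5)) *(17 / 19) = 187 / 46943178117579972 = 0.00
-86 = -86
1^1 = 1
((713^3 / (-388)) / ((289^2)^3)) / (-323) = 362467097 / 73016549258582567564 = 0.00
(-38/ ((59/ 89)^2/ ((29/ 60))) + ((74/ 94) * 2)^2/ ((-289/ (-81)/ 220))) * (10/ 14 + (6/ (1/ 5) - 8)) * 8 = 1569698673666548/ 77779585835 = 20181.37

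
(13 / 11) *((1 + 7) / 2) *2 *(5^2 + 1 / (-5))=12896 / 55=234.47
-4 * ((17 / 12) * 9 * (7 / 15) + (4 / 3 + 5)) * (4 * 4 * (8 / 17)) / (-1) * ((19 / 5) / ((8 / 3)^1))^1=224048 / 425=527.17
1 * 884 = 884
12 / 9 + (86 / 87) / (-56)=1.32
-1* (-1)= 1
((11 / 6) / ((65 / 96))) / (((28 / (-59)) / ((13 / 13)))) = -2596 / 455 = -5.71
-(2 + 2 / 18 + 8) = -10.11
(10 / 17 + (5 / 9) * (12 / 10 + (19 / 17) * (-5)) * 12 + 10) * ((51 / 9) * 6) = -1904 / 3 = -634.67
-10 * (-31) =310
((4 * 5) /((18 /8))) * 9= 80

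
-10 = -10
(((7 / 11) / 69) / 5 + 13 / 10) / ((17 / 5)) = 9881 / 25806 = 0.38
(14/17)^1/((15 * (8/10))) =0.07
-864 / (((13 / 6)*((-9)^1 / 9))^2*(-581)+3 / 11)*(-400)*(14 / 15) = -127733760 / 1079971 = -118.28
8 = 8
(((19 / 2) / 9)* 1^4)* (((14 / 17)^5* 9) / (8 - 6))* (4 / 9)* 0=0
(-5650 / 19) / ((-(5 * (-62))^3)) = -113 / 11320580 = -0.00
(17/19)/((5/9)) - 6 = -417/95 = -4.39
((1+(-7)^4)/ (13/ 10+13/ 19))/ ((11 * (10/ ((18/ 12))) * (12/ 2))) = 22819/ 8294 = 2.75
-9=-9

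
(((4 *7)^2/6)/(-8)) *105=-1715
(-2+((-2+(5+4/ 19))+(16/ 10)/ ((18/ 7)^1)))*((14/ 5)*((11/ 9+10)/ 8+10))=9005549/ 153900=58.52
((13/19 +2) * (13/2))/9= 1.94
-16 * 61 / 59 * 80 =-78080 / 59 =-1323.39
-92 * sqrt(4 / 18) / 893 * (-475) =2300 * sqrt(2) / 141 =23.07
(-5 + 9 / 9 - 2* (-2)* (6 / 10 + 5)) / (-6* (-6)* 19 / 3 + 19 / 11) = 1012 / 12635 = 0.08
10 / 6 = 5 / 3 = 1.67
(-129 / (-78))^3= 79507 / 17576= 4.52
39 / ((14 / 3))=8.36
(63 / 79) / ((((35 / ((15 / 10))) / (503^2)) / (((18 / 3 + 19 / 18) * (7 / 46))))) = 674775003 / 72680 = 9284.19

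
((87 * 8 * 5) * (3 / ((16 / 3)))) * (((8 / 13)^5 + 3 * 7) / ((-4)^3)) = -30654140715 / 47525504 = -645.00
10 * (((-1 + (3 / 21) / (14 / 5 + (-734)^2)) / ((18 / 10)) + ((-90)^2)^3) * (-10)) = -4509516618030385861750 / 84854511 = -53144099999944.44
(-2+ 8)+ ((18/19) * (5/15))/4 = 231/38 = 6.08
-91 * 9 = -819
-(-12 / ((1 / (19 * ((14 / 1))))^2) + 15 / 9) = 2547211 / 3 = 849070.33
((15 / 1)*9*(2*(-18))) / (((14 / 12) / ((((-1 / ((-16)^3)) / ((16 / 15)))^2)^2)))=-184528125 / 16140901064495857664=-0.00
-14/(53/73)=-1022/53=-19.28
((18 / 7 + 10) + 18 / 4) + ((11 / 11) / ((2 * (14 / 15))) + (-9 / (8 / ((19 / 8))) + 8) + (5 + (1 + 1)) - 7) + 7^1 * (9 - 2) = 32227 / 448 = 71.94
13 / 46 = 0.28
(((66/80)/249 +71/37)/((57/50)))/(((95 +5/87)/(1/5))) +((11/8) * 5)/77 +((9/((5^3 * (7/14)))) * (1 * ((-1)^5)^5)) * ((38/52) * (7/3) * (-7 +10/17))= 31113486309977/18662475445250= 1.67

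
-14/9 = -1.56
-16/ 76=-0.21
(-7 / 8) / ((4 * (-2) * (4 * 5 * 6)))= 0.00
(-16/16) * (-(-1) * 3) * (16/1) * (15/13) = -720/13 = -55.38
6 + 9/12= 27/4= 6.75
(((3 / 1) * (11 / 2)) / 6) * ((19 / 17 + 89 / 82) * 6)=101343 / 2788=36.35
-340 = -340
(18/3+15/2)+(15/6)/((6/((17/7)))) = 1219/84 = 14.51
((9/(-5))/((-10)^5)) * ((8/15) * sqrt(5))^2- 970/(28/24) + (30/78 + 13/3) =-17632186954/21328125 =-826.71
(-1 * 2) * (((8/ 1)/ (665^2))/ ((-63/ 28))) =64/ 3980025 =0.00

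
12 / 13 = 0.92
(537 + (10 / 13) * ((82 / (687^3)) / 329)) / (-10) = -744704103873367 / 13867860407310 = -53.70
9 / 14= 0.64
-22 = -22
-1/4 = -0.25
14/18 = 7/9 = 0.78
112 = 112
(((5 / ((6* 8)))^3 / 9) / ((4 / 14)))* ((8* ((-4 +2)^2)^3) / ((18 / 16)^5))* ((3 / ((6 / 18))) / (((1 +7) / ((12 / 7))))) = 128000 / 531441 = 0.24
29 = 29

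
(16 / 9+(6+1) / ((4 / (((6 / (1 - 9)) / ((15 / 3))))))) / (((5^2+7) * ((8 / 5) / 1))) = 1091 / 36864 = 0.03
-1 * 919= -919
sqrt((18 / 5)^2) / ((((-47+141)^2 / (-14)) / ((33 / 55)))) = -189 / 55225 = -0.00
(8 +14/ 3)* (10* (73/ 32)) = 6935/ 24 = 288.96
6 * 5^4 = 3750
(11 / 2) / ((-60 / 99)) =-363 / 40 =-9.08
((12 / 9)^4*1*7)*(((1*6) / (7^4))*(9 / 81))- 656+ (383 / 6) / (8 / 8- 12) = -1213522393 / 1833678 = -661.80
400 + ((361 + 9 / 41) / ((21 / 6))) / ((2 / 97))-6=1549648 / 287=5399.47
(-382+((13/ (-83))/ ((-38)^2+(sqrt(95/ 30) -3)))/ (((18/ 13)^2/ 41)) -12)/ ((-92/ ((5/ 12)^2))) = 550033567679825/ 739776823811712 -2251925* sqrt(114)/ 4438660942870272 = 0.74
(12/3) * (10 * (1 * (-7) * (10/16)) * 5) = -875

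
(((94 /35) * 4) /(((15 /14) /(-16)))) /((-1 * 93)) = 12032 /6975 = 1.73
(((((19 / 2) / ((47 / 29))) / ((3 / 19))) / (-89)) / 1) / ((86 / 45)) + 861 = 619311801 / 719476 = 860.78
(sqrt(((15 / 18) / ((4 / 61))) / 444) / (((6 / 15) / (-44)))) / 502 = -55 *sqrt(22570) / 222888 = -0.04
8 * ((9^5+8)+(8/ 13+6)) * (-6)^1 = -36855696/ 13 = -2835053.54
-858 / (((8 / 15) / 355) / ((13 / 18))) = -412465.62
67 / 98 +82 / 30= 5023 / 1470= 3.42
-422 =-422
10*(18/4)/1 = 45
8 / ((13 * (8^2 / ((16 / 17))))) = 2 / 221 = 0.01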